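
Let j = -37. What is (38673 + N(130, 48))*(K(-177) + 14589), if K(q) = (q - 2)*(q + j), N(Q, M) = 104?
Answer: 2051109415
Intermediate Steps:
K(q) = (-37 + q)*(-2 + q) (K(q) = (q - 2)*(q - 37) = (-2 + q)*(-37 + q) = (-37 + q)*(-2 + q))
(38673 + N(130, 48))*(K(-177) + 14589) = (38673 + 104)*((74 + (-177)² - 39*(-177)) + 14589) = 38777*((74 + 31329 + 6903) + 14589) = 38777*(38306 + 14589) = 38777*52895 = 2051109415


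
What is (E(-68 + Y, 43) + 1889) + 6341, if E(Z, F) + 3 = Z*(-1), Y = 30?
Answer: 8265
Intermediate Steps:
E(Z, F) = -3 - Z (E(Z, F) = -3 + Z*(-1) = -3 - Z)
(E(-68 + Y, 43) + 1889) + 6341 = ((-3 - (-68 + 30)) + 1889) + 6341 = ((-3 - 1*(-38)) + 1889) + 6341 = ((-3 + 38) + 1889) + 6341 = (35 + 1889) + 6341 = 1924 + 6341 = 8265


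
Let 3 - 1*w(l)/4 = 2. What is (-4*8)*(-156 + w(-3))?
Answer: 4864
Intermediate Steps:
w(l) = 4 (w(l) = 12 - 4*2 = 12 - 8 = 4)
(-4*8)*(-156 + w(-3)) = (-4*8)*(-156 + 4) = -32*(-152) = 4864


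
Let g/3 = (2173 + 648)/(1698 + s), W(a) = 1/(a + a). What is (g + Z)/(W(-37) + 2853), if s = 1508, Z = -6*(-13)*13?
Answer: 17227977/48346709 ≈ 0.35634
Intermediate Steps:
Z = 1014 (Z = 78*13 = 1014)
W(a) = 1/(2*a)
g = 1209/458 (g = 3*((2173 + 648)/(1698 + 1508)) = 3*(2821/3206) = 3*(2821*(1/3206)) = 3*(403/458) = 1209/458 ≈ 2.6397)
(g + Z)/(W(-37) + 2853) = (1209/458 + 1014)/((½)/(-37) + 2853) = 465621/(458*((½)*(-1/37) + 2853)) = 465621/(458*(-1/74 + 2853)) = 465621/(458*(211121/74)) = (465621/458)*(74/211121) = 17227977/48346709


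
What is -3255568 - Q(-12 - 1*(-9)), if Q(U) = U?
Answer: -3255565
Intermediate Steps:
-3255568 - Q(-12 - 1*(-9)) = -3255568 - (-12 - 1*(-9)) = -3255568 - (-12 + 9) = -3255568 - 1*(-3) = -3255568 + 3 = -3255565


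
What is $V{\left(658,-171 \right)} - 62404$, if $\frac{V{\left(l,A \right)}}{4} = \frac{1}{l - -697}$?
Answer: $- \frac{84557416}{1355} \approx -62404.0$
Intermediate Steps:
$V{\left(l,A \right)} = \frac{4}{697 + l}$ ($V{\left(l,A \right)} = \frac{4}{l - -697} = \frac{4}{l + 697} = \frac{4}{697 + l}$)
$V{\left(658,-171 \right)} - 62404 = \frac{4}{697 + 658} - 62404 = \frac{4}{1355} - 62404 = - \frac{84557416}{1355}$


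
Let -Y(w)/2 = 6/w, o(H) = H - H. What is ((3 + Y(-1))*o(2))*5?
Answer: 0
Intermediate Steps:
o(H) = 0
Y(w) = -12/w
((3 + Y(-1))*o(2))*5 = ((3 - 12/(-1))*0)*5 = ((3 - 12*(-1))*0)*5 = ((3 + 12)*0)*5 = (15*0)*5 = 0*5 = 0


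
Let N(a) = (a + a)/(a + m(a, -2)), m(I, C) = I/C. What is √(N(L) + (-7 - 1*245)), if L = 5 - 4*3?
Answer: 2*I*√62 ≈ 15.748*I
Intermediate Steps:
L = -7 (L = 5 - 12 = -7)
N(a) = 4 (N(a) = (a + a)/(a + a/(-2)) = (2*a)/(a + a*(-½)) = (2*a)/(a - a/2) = (2*a)/((a/2)) = (2*a)*(2/a) = 4)
√(N(L) + (-7 - 1*245)) = √(4 + (-7 - 1*245)) = √(4 + (-7 - 245)) = √(4 - 252) = √(-248) = 2*I*√62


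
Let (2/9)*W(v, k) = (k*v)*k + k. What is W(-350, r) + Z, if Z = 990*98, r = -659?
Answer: -1367797041/2 ≈ -6.8390e+8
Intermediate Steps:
W(v, k) = 9*k/2 + 9*v*k²/2 (W(v, k) = 9*((k*v)*k + k)/2 = 9*(v*k² + k)/2 = 9*(k + v*k²)/2 = 9*k/2 + 9*v*k²/2)
Z = 97020
W(-350, r) + Z = (9/2)*(-659)*(1 - 659*(-350)) + 97020 = (9/2)*(-659)*(1 + 230650) + 97020 = (9/2)*(-659)*230651 + 97020 = -1367991081/2 + 97020 = -1367797041/2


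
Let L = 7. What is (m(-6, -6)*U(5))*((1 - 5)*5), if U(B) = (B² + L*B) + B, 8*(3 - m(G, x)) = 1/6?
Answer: -46475/12 ≈ -3872.9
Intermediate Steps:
m(G, x) = 143/48 (m(G, x) = 3 - ⅛/6 = 3 - ⅛*⅙ = 3 - 1/48 = 143/48)
U(B) = B² + 8*B (U(B) = (B² + 7*B) + B = B² + 8*B)
(m(-6, -6)*U(5))*((1 - 5)*5) = (143*(5*(8 + 5))/48)*((1 - 5)*5) = (143*(5*13)/48)*(-4*5) = ((143/48)*65)*(-20) = (9295/48)*(-20) = -46475/12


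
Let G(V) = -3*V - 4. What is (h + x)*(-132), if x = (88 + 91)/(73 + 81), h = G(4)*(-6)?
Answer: -89778/7 ≈ -12825.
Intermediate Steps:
G(V) = -4 - 3*V
h = 96 (h = (-4 - 3*4)*(-6) = (-4 - 12)*(-6) = -16*(-6) = 96)
x = 179/154 ≈ 1.1623
(h + x)*(-132) = (96 + 179/154)*(-132) = (14963/154)*(-132) = -89778/7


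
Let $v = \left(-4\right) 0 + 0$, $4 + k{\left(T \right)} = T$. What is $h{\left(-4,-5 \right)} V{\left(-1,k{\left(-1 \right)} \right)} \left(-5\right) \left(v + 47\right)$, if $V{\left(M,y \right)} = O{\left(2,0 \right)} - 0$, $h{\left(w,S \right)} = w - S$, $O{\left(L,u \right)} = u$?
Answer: $0$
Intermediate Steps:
$k{\left(T \right)} = -4 + T$
$V{\left(M,y \right)} = 0$ ($V{\left(M,y \right)} = 0 - 0 = 0 + 0 = 0$)
$v = 0$ ($v = 0 + 0 = 0$)
$h{\left(-4,-5 \right)} V{\left(-1,k{\left(-1 \right)} \right)} \left(-5\right) \left(v + 47\right) = \left(-4 - -5\right) 0 \left(-5\right) \left(0 + 47\right) = \left(-4 + 5\right) 0 \left(-5\right) 47 = 1 \cdot 0 \left(-5\right) 47 = 0 \left(-5\right) 47 = 0 \cdot 47 = 0$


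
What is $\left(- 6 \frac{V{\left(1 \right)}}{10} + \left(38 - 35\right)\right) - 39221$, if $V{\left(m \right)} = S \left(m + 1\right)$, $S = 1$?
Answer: $- \frac{196096}{5} \approx -39219.0$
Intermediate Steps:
$V{\left(m \right)} = 1 + m$ ($V{\left(m \right)} = 1 \left(m + 1\right) = 1 \left(1 + m\right) = 1 + m$)
$\left(- 6 \frac{V{\left(1 \right)}}{10} + \left(38 - 35\right)\right) - 39221 = \left(- 6 \frac{1 + 1}{10} + \left(38 - 35\right)\right) - 39221 = \left(- 6 \cdot 2 \cdot \frac{1}{10} + \left(38 - 35\right)\right) - 39221 = \left(\left(-6\right) \frac{1}{5} + 3\right) - 39221 = \left(- \frac{6}{5} + 3\right) - 39221 = \frac{9}{5} - 39221 = - \frac{196096}{5}$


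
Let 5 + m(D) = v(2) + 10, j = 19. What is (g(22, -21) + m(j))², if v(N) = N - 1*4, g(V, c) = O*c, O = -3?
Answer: 4356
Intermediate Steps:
g(V, c) = -3*c
v(N) = -4 + N (v(N) = N - 4 = -4 + N)
m(D) = 3 (m(D) = -5 + ((-4 + 2) + 10) = -5 + (-2 + 10) = -5 + 8 = 3)
(g(22, -21) + m(j))² = (-3*(-21) + 3)² = (63 + 3)² = 66² = 4356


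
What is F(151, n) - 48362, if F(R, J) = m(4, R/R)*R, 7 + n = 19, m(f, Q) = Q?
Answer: -48211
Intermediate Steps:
n = 12 (n = -7 + 19 = 12)
F(R, J) = R (F(R, J) = (R/R)*R = 1*R = R)
F(151, n) - 48362 = 151 - 48362 = -48211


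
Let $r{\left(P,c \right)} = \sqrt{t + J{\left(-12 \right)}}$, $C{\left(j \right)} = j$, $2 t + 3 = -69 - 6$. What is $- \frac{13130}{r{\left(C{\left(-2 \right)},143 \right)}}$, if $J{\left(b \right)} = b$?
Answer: $\frac{13130 i \sqrt{51}}{51} \approx 1838.6 i$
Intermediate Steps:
$t = -39$ ($t = - \frac{3}{2} + \frac{-69 - 6}{2} = - \frac{3}{2} + \frac{1}{2} \left(-75\right) = - \frac{3}{2} - \frac{75}{2} = -39$)
$r{\left(P,c \right)} = i \sqrt{51}$ ($r{\left(P,c \right)} = \sqrt{-39 - 12} = \sqrt{-51} = i \sqrt{51}$)
$- \frac{13130}{r{\left(C{\left(-2 \right)},143 \right)}} = - \frac{13130}{i \sqrt{51}} = - 13130 \left(- \frac{i \sqrt{51}}{51}\right) = - \frac{\left(-13130\right) i \sqrt{51}}{51} = \frac{13130 i \sqrt{51}}{51}$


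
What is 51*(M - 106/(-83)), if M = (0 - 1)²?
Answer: 9639/83 ≈ 116.13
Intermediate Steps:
M = 1 (M = (-1)² = 1)
51*(M - 106/(-83)) = 51*(1 - 106/(-83)) = 51*(1 - 106*(-1/83)) = 51*(1 + 106/83) = 51*(189/83) = 9639/83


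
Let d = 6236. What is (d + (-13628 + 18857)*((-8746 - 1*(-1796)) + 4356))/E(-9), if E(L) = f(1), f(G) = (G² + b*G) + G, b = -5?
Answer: 13557790/3 ≈ 4.5193e+6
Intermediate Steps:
f(G) = G² - 4*G (f(G) = (G² - 5*G) + G = G² - 4*G)
E(L) = -3 (E(L) = 1*(-4 + 1) = 1*(-3) = -3)
(d + (-13628 + 18857)*((-8746 - 1*(-1796)) + 4356))/E(-9) = (6236 + (-13628 + 18857)*((-8746 - 1*(-1796)) + 4356))/(-3) = (6236 + 5229*((-8746 + 1796) + 4356))*(-⅓) = (6236 + 5229*(-6950 + 4356))*(-⅓) = (6236 + 5229*(-2594))*(-⅓) = (6236 - 13564026)*(-⅓) = -13557790*(-⅓) = 13557790/3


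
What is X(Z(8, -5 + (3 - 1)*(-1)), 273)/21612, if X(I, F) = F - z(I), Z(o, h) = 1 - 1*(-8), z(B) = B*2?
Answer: 85/7204 ≈ 0.011799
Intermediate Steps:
z(B) = 2*B
Z(o, h) = 9 (Z(o, h) = 1 + 8 = 9)
X(I, F) = F - 2*I
X(Z(8, -5 + (3 - 1)*(-1)), 273)/21612 = (273 - 2*9)/21612 = (273 - 18)*(1/21612) = 255*(1/21612) = 85/7204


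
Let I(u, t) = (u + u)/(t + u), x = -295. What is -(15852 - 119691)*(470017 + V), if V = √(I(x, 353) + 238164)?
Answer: 48806095263 + 103839*√200287369/29 ≈ 4.8857e+10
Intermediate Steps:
I(u, t) = 2*u/(t + u) (I(u, t) = (2*u)/(t + u) = 2*u/(t + u))
V = √200287369/29 (V = √(2*(-295)/(353 - 295) + 238164) = √(2*(-295)/58 + 238164) = √(2*(-295)*(1/58) + 238164) = √(-295/29 + 238164) = √(6906461/29) = √200287369/29 ≈ 488.01)
-(15852 - 119691)*(470017 + V) = -(15852 - 119691)*(470017 + √200287369/29) = -(-103839)*(470017 + √200287369/29) = -(-48806095263 - 103839*√200287369/29) = 48806095263 + 103839*√200287369/29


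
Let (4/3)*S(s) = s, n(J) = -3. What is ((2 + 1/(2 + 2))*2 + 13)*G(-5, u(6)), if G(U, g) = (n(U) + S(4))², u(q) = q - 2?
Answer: 0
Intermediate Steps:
S(s) = 3*s/4
u(q) = -2 + q
G(U, g) = 0 (G(U, g) = (-3 + (¾)*4)² = (-3 + 3)² = 0² = 0)
((2 + 1/(2 + 2))*2 + 13)*G(-5, u(6)) = ((2 + 1/(2 + 2))*2 + 13)*0 = ((2 + 1/4)*2 + 13)*0 = ((2 + ¼)*2 + 13)*0 = ((9/4)*2 + 13)*0 = (9/2 + 13)*0 = (35/2)*0 = 0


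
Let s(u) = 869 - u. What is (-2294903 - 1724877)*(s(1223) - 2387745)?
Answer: 9599632598220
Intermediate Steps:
(-2294903 - 1724877)*(s(1223) - 2387745) = (-2294903 - 1724877)*((869 - 1*1223) - 2387745) = -4019780*((869 - 1223) - 2387745) = -4019780*(-354 - 2387745) = -4019780*(-2388099) = 9599632598220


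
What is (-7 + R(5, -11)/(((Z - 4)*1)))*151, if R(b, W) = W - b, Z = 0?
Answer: -453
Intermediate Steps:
(-7 + R(5, -11)/(((Z - 4)*1)))*151 = (-7 + (-11 - 1*5)/(((0 - 4)*1)))*151 = (-7 + (-11 - 5)/((-4*1)))*151 = (-7 - 16/(-4))*151 = (-7 - 16*(-1/4))*151 = (-7 + 4)*151 = -3*151 = -453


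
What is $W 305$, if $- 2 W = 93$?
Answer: $- \frac{28365}{2} \approx -14183.0$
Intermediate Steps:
$W = - \frac{93}{2}$ ($W = \left(- \frac{1}{2}\right) 93 = - \frac{93}{2} \approx -46.5$)
$W 305 = \left(- \frac{93}{2}\right) 305 = - \frac{28365}{2}$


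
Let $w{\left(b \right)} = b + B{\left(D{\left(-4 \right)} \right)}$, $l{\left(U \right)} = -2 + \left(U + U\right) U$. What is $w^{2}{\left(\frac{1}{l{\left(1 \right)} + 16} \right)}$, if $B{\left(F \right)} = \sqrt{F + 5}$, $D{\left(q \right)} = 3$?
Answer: $\frac{2049}{256} + \frac{\sqrt{2}}{4} \approx 8.3575$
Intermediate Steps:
$l{\left(U \right)} = -2 + 2 U^{2}$ ($l{\left(U \right)} = -2 + 2 U U = -2 + 2 U^{2}$)
$B{\left(F \right)} = \sqrt{5 + F}$
$w{\left(b \right)} = b + 2 \sqrt{2}$ ($w{\left(b \right)} = b + \sqrt{5 + 3} = b + \sqrt{8} = b + 2 \sqrt{2}$)
$w^{2}{\left(\frac{1}{l{\left(1 \right)} + 16} \right)} = \left(\frac{1}{\left(-2 + 2 \cdot 1^{2}\right) + 16} + 2 \sqrt{2}\right)^{2} = \left(\frac{1}{\left(-2 + 2 \cdot 1\right) + 16} + 2 \sqrt{2}\right)^{2} = \left(\frac{1}{\left(-2 + 2\right) + 16} + 2 \sqrt{2}\right)^{2} = \left(\frac{1}{0 + 16} + 2 \sqrt{2}\right)^{2} = \left(\frac{1}{16} + 2 \sqrt{2}\right)^{2}$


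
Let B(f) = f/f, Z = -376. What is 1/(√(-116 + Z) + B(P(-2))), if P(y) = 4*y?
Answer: 1/493 - 2*I*√123/493 ≈ 0.0020284 - 0.044992*I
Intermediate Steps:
B(f) = 1
1/(√(-116 + Z) + B(P(-2))) = 1/(√(-116 - 376) + 1) = 1/(√(-492) + 1) = 1/(2*I*√123 + 1) = 1/(1 + 2*I*√123)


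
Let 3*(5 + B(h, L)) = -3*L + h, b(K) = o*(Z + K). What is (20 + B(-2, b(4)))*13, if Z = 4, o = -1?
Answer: 871/3 ≈ 290.33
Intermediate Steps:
b(K) = -4 - K (b(K) = -(4 + K) = -4 - K)
B(h, L) = -5 - L + h/3 (B(h, L) = -5 + (-3*L + h)/3 = -5 + (h - 3*L)/3 = -5 + (-L + h/3) = -5 - L + h/3)
(20 + B(-2, b(4)))*13 = (20 + (-5 - (-4 - 1*4) + (1/3)*(-2)))*13 = (20 + (-5 - (-4 - 4) - 2/3))*13 = (20 + (-5 - 1*(-8) - 2/3))*13 = (20 + (-5 + 8 - 2/3))*13 = (20 + 7/3)*13 = (67/3)*13 = 871/3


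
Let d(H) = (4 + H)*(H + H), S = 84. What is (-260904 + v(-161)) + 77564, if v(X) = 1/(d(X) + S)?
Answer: -9283970919/50638 ≈ -1.8334e+5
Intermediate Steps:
d(H) = 2*H*(4 + H) (d(H) = (4 + H)*(2*H) = 2*H*(4 + H))
v(X) = 1/(84 + 2*X*(4 + X)) (v(X) = 1/(2*X*(4 + X) + 84) = 1/(84 + 2*X*(4 + X)))
(-260904 + v(-161)) + 77564 = (-260904 + 1/(2*(42 - 161*(4 - 161)))) + 77564 = (-260904 + 1/(2*(42 - 161*(-157)))) + 77564 = (-260904 + 1/(2*(42 + 25277))) + 77564 = (-260904 + (½)/25319) + 77564 = (-260904 + (½)*(1/25319)) + 77564 = (-260904 + 1/50638) + 77564 = -13211656751/50638 + 77564 = -9283970919/50638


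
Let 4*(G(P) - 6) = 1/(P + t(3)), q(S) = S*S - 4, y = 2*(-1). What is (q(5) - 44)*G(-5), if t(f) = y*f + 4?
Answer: -3841/28 ≈ -137.18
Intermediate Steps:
y = -2
q(S) = -4 + S² (q(S) = S² - 4 = -4 + S²)
t(f) = 4 - 2*f (t(f) = -2*f + 4 = 4 - 2*f)
G(P) = 6 + 1/(4*(-2 + P)) (G(P) = 6 + 1/(4*(P + (4 - 2*3))) = 6 + 1/(4*(P + (4 - 6))) = 6 + 1/(4*(P - 2)) = 6 + 1/(4*(-2 + P)))
(q(5) - 44)*G(-5) = ((-4 + 5²) - 44)*((-47 + 24*(-5))/(4*(-2 - 5))) = ((-4 + 25) - 44)*((¼)*(-47 - 120)/(-7)) = (21 - 44)*((¼)*(-⅐)*(-167)) = -23*167/28 = -3841/28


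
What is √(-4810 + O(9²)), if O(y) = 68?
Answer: I*√4742 ≈ 68.862*I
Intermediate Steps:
√(-4810 + O(9²)) = √(-4810 + 68) = √(-4742) = I*√4742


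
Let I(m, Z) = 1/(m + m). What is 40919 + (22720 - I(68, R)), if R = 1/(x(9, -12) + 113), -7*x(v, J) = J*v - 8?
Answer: 8654903/136 ≈ 63639.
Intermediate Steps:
x(v, J) = 8/7 - J*v/7 (x(v, J) = -(J*v - 8)/7 = -(-8 + J*v)/7 = 8/7 - J*v/7)
R = 7/907 (R = 1/((8/7 - ⅐*(-12)*9) + 113) = 1/((8/7 + 108/7) + 113) = 1/(116/7 + 113) = 1/(907/7) = 7/907 ≈ 0.0077178)
I(m, Z) = 1/(2*m)
40919 + (22720 - I(68, R)) = 40919 + (22720 - 1/(2*68)) = 40919 + (22720 - 1*1/136) = 40919 + (22720 - 1/136) = 40919 + 3089919/136 = 8654903/136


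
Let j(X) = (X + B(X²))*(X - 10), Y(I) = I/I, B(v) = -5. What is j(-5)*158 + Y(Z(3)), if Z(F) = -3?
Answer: 23701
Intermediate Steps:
Y(I) = 1
j(X) = (-10 + X)*(-5 + X) (j(X) = (X - 5)*(X - 10) = (-5 + X)*(-10 + X) = (-10 + X)*(-5 + X))
j(-5)*158 + Y(Z(3)) = (50 + (-5)² - 15*(-5))*158 + 1 = (50 + 25 + 75)*158 + 1 = 150*158 + 1 = 23700 + 1 = 23701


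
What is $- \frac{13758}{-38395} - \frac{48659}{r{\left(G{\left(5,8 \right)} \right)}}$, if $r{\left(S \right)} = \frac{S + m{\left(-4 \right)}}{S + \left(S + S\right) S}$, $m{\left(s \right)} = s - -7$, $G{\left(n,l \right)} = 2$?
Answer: $- \frac{3736510852}{38395} \approx -97318.0$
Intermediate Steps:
$m{\left(s \right)} = 7 + s$ ($m{\left(s \right)} = s + 7 = 7 + s$)
$r{\left(S \right)} = \frac{3 + S}{S + 2 S^{2}}$ ($r{\left(S \right)} = \frac{S + \left(7 - 4\right)}{S + \left(S + S\right) S} = \frac{S + 3}{S + 2 S S} = \frac{3 + S}{S + 2 S^{2}}$)
$- \frac{13758}{-38395} - \frac{48659}{r{\left(G{\left(5,8 \right)} \right)}} = - \frac{13758}{-38395} - \frac{48659}{\frac{1}{2} \frac{1}{1 + 2 \cdot 2} \left(3 + 2\right)} = \left(-13758\right) \left(- \frac{1}{38395}\right) - \frac{48659}{\frac{1}{2} \frac{1}{1 + 4} \cdot 5} = \frac{13758}{38395} - \frac{48659}{\frac{1}{2} \cdot \frac{1}{5} \cdot 5} = \frac{13758}{38395} - 48659 \frac{1}{\frac{1}{2}} = \frac{13758}{38395} - 97318 = - \frac{3736510852}{38395}$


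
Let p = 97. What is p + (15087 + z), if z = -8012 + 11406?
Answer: 18578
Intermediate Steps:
z = 3394
p + (15087 + z) = 97 + (15087 + 3394) = 97 + 18481 = 18578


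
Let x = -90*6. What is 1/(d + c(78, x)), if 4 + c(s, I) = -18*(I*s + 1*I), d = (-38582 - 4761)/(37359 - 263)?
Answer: 37096/28485084753 ≈ 1.3023e-6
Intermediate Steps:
x = -540
d = -43343/37096 ≈ -1.1684
c(s, I) = -4 - 18*I - 18*I*s (c(s, I) = -4 - 18*(I*s + 1*I) = -4 - 18*(I*s + I) = -4 - 18*(I + I*s) = -4 + (-18*I - 18*I*s) = -4 - 18*I - 18*I*s)
1/(d + c(78, x)) = 1/(-43343/37096 + (-4 - 18*(-540) - 18*(-540)*78)) = 1/(-43343/37096 + (-4 + 9720 + 758160)) = 1/(-43343/37096 + 767876) = 1/(28485084753/37096) = 37096/28485084753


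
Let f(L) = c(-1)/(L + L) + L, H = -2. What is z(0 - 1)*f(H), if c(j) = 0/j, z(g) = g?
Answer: 2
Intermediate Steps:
c(j) = 0
f(L) = L (f(L) = 0/(L + L) + L = 0/((2*L)) + L = 0*(1/(2*L)) + L = 0 + L = L)
z(0 - 1)*f(H) = (0 - 1)*(-2) = -1*(-2) = 2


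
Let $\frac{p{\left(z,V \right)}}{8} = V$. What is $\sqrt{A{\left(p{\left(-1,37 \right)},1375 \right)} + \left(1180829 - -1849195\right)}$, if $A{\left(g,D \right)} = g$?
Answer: $4 \sqrt{189395} \approx 1740.8$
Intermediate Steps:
$p{\left(z,V \right)} = 8 V$
$\sqrt{A{\left(p{\left(-1,37 \right)},1375 \right)} + \left(1180829 - -1849195\right)} = \sqrt{8 \cdot 37 + \left(1180829 - -1849195\right)} = \sqrt{296 + \left(1180829 + 1849195\right)} = \sqrt{296 + 3030024} = \sqrt{3030320} = 4 \sqrt{189395}$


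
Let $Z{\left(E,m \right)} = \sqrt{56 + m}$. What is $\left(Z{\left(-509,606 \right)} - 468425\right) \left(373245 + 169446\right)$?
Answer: $-254210031675 + 542691 \sqrt{662} \approx -2.542 \cdot 10^{11}$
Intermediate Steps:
$\left(Z{\left(-509,606 \right)} - 468425\right) \left(373245 + 169446\right) = \left(\sqrt{56 + 606} - 468425\right) \left(373245 + 169446\right) = \left(\sqrt{662} - 468425\right) 542691 = \left(-468425 + \sqrt{662}\right) 542691 = -254210031675 + 542691 \sqrt{662}$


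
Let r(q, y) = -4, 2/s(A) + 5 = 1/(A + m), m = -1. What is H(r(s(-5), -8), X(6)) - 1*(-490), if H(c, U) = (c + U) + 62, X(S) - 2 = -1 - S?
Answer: 543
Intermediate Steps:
s(A) = 2/(-5 + 1/(-1 + A)) (s(A) = 2/(-5 + 1/(A - 1)) = 2/(-5 + 1/(-1 + A)))
X(S) = 1 - S (X(S) = 2 + (-1 - S) = 1 - S)
H(c, U) = 62 + U + c (H(c, U) = (U + c) + 62 = 62 + U + c)
H(r(s(-5), -8), X(6)) - 1*(-490) = (62 + (1 - 1*6) - 4) - 1*(-490) = (62 + (1 - 6) - 4) + 490 = (62 - 5 - 4) + 490 = 53 + 490 = 543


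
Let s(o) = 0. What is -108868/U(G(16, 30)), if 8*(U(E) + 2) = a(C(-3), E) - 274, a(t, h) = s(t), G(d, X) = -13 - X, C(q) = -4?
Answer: 435472/145 ≈ 3003.3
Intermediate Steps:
a(t, h) = 0
U(E) = -145/4 (U(E) = -2 + (0 - 274)/8 = -2 + (⅛)*(-274) = -2 - 137/4 = -145/4)
-108868/U(G(16, 30)) = -108868/(-145/4) = -108868*(-4/145) = 435472/145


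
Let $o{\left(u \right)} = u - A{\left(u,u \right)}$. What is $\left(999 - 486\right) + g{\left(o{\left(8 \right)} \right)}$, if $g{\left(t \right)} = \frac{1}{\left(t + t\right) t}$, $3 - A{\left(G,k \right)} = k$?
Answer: $\frac{173395}{338} \approx 513.0$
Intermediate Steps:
$A{\left(G,k \right)} = 3 - k$
$o{\left(u \right)} = -3 + 2 u$ ($o{\left(u \right)} = u - \left(3 - u\right) = u + \left(-3 + u\right) = -3 + 2 u$)
$g{\left(t \right)} = \frac{1}{2 t^{2}}$ ($g{\left(t \right)} = \frac{1}{2 t t} = \frac{\frac{1}{2} \frac{1}{t}}{t} = \frac{1}{2 t^{2}}$)
$\left(999 - 486\right) + g{\left(o{\left(8 \right)} \right)} = \left(999 - 486\right) + \frac{1}{2 \left(-3 + 2 \cdot 8\right)^{2}} = 513 + \frac{1}{2 \left(-3 + 16\right)^{2}} = 513 + \frac{1}{2 \cdot 169} = 513 + \frac{1}{2} \cdot \frac{1}{169} = 513 + \frac{1}{338} = \frac{173395}{338}$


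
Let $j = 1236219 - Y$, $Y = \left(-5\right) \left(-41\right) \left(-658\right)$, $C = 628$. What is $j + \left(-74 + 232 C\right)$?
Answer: $1516731$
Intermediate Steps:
$Y = -134890$ ($Y = 205 \left(-658\right) = -134890$)
$j = 1371109$ ($j = 1236219 - -134890 = 1236219 + 134890 = 1371109$)
$j + \left(-74 + 232 C\right) = 1371109 + \left(-74 + 232 \cdot 628\right) = 1371109 + \left(-74 + 145696\right) = 1371109 + 145622 = 1516731$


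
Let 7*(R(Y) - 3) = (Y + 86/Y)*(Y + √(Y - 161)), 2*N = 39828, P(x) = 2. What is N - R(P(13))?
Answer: 139287/7 - 45*I*√159/7 ≈ 19898.0 - 81.061*I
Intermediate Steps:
N = 19914 (N = (½)*39828 = 19914)
R(Y) = 3 + (Y + √(-161 + Y))*(Y + 86/Y)/7 (R(Y) = 3 + ((Y + 86/Y)*(Y + √(Y - 161)))/7 = 3 + ((Y + 86/Y)*(Y + √(-161 + Y)))/7 = 3 + ((Y + √(-161 + Y))*(Y + 86/Y))/7 = 3 + (Y + √(-161 + Y))*(Y + 86/Y)/7)
N - R(P(13)) = 19914 - (86*√(-161 + 2) + 2*(107 + 2² + 2*√(-161 + 2)))/(7*2) = 19914 - (86*√(-159) + 2*(107 + 4 + 2*√(-159)))/(7*2) = 19914 - (86*(I*√159) + 2*(107 + 4 + 2*(I*√159)))/(7*2) = 19914 - (86*I*√159 + 2*(107 + 4 + 2*I*√159))/(7*2) = 19914 - (86*I*√159 + 2*(111 + 2*I*√159))/(7*2) = 19914 - (86*I*√159 + (222 + 4*I*√159))/(7*2) = 19914 - (222 + 90*I*√159)/(7*2) = 19914 - (111/7 + 45*I*√159/7) = 19914 + (-111/7 - 45*I*√159/7) = 139287/7 - 45*I*√159/7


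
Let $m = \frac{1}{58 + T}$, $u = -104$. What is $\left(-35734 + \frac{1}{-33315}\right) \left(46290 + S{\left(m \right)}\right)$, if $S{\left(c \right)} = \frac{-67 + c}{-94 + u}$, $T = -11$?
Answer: $- \frac{256415844722299184}{155014695} \approx -1.6541 \cdot 10^{9}$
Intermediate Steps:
$m = \frac{1}{47}$ ($m = \frac{1}{58 - 11} = \frac{1}{47} \approx 0.021277$)
$S{\left(c \right)} = \frac{67}{198} - \frac{c}{198}$ ($S{\left(c \right)} = \frac{-67 + c}{-94 - 104} = \frac{-67 + c}{-198} = \left(-67 + c\right) \left(- \frac{1}{198}\right) = \frac{67}{198} - \frac{c}{198}$)
$\left(-35734 + \frac{1}{-33315}\right) \left(46290 + S{\left(m \right)}\right) = \left(-35734 + \frac{1}{-33315}\right) \left(46290 + \left(\frac{67}{198} - \frac{1}{9306}\right)\right) = \left(-35734 - \frac{1}{33315}\right) \left(46290 + \left(\frac{67}{198} - \frac{1}{9306}\right)\right) = - \frac{1190478211 \left(46290 + \frac{1574}{4653}\right)}{33315} = \left(- \frac{1190478211}{33315}\right) \frac{215388944}{4653} = - \frac{256415844722299184}{155014695}$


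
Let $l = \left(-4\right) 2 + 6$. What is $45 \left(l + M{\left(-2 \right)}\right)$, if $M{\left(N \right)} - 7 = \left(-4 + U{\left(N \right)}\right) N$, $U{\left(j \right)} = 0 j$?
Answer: $585$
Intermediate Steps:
$U{\left(j \right)} = 0$
$M{\left(N \right)} = 7 - 4 N$ ($M{\left(N \right)} = 7 + \left(-4 + 0\right) N = 7 - 4 N$)
$l = -2$ ($l = -8 + 6 = -2$)
$45 \left(l + M{\left(-2 \right)}\right) = 45 \left(-2 + \left(7 - -8\right)\right) = 45 \left(-2 + \left(7 + 8\right)\right) = 45 \left(-2 + 15\right) = 45 \cdot 13 = 585$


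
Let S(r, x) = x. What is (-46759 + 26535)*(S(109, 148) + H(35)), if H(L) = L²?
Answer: -27767552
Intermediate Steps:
(-46759 + 26535)*(S(109, 148) + H(35)) = (-46759 + 26535)*(148 + 35²) = -20224*(148 + 1225) = -20224*1373 = -27767552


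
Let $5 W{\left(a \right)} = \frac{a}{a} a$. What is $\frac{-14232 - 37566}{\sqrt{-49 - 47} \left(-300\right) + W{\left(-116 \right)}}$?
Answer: $\frac{3755355}{27001682} - \frac{97121250 i \sqrt{6}}{13500841} \approx 0.13908 - 17.621 i$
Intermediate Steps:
$W{\left(a \right)} = \frac{a}{5}$ ($W{\left(a \right)} = \frac{\frac{a}{a} a}{5} = \frac{1 a}{5} = \frac{a}{5}$)
$\frac{-14232 - 37566}{\sqrt{-49 - 47} \left(-300\right) + W{\left(-116 \right)}} = \frac{-14232 - 37566}{\sqrt{-49 - 47} \left(-300\right) + \frac{1}{5} \left(-116\right)} = - \frac{51798}{\sqrt{-96} \left(-300\right) - \frac{116}{5}} = - \frac{51798}{4 i \sqrt{6} \left(-300\right) - \frac{116}{5}} = - \frac{51798}{- 1200 i \sqrt{6} - \frac{116}{5}} = - \frac{51798}{- \frac{116}{5} - 1200 i \sqrt{6}}$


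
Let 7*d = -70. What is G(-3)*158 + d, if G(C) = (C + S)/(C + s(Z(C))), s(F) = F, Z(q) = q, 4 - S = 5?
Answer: 286/3 ≈ 95.333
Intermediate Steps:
S = -1 (S = 4 - 1*5 = 4 - 5 = -1)
d = -10 (d = (⅐)*(-70) = -10)
G(C) = (-1 + C)/(2*C) (G(C) = (C - 1)/(C + C) = (-1 + C)/((2*C)) = (-1 + C)*(1/(2*C)) = (-1 + C)/(2*C))
G(-3)*158 + d = ((½)*(-1 - 3)/(-3))*158 - 10 = ((½)*(-⅓)*(-4))*158 - 10 = (⅔)*158 - 10 = 316/3 - 10 = 286/3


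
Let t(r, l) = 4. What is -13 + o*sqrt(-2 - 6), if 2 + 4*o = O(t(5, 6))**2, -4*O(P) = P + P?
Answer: -13 + I*sqrt(2) ≈ -13.0 + 1.4142*I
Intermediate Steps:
O(P) = -P/2 (O(P) = -(P + P)/4 = -P/2)
o = 1/2 (o = -1/2 + (-1/2*4)**2/4 = -1/2 + (1/4)*(-2)**2 = -1/2 + (1/4)*4 = -1/2 + 1 = 1/2 ≈ 0.50000)
-13 + o*sqrt(-2 - 6) = -13 + sqrt(-2 - 6)/2 = -13 + sqrt(-8)/2 = -13 + (2*I*sqrt(2))/2 = -13 + I*sqrt(2)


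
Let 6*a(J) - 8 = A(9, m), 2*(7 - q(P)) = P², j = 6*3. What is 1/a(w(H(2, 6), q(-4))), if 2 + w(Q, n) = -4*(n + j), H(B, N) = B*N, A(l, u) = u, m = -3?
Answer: 6/5 ≈ 1.2000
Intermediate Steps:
j = 18
q(P) = 7 - P²/2
w(Q, n) = -74 - 4*n (w(Q, n) = -2 - 4*(n + 18) = -2 - 4*(18 + n) = -2 + (-72 - 4*n) = -74 - 4*n)
a(J) = ⅚ (a(J) = 4/3 + (⅙)*(-3) = 4/3 - ½ = ⅚)
1/a(w(H(2, 6), q(-4))) = 1/(⅚) = 6/5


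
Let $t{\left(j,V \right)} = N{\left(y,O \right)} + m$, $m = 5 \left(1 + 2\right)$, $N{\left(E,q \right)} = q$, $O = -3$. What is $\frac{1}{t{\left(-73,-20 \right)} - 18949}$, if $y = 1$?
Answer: $- \frac{1}{18937} \approx -5.2807 \cdot 10^{-5}$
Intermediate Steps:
$m = 15$ ($m = 5 \cdot 3 = 15$)
$t{\left(j,V \right)} = 12$ ($t{\left(j,V \right)} = -3 + 15 = 12$)
$\frac{1}{t{\left(-73,-20 \right)} - 18949} = \frac{1}{12 - 18949} = \frac{1}{-18937} = - \frac{1}{18937}$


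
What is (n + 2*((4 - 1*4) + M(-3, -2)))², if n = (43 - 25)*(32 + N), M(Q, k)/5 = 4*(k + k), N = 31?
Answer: 948676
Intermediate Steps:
M(Q, k) = 40*k (M(Q, k) = 5*(4*(k + k)) = 5*(4*(2*k)) = 5*(8*k) = 40*k)
n = 1134 (n = (43 - 25)*(32 + 31) = 18*63 = 1134)
(n + 2*((4 - 1*4) + M(-3, -2)))² = (1134 + 2*((4 - 1*4) + 40*(-2)))² = (1134 + 2*((4 - 4) - 80))² = (1134 + 2*(0 - 80))² = (1134 + 2*(-80))² = (1134 - 160)² = 974² = 948676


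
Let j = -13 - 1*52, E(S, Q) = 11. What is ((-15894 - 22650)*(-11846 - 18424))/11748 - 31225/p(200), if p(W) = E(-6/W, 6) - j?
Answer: 668972815/6764 ≈ 98902.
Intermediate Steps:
j = -65 (j = -13 - 52 = -65)
p(W) = 76 (p(W) = 11 - 1*(-65) = 11 + 65 = 76)
((-15894 - 22650)*(-11846 - 18424))/11748 - 31225/p(200) = ((-15894 - 22650)*(-11846 - 18424))/11748 - 31225/76 = -38544*(-30270)*(1/11748) - 31225*1/76 = 1166726880*(1/11748) - 31225/76 = 8838840/89 - 31225/76 = 668972815/6764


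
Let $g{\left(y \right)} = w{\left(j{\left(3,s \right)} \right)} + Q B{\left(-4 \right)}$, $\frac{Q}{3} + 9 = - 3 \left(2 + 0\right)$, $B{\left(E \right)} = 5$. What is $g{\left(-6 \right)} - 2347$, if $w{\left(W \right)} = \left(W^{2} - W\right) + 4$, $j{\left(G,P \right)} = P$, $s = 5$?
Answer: $-2548$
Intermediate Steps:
$w{\left(W \right)} = 4 + W^{2} - W$
$Q = -45$ ($Q = -27 + 3 \left(- 3 \left(2 + 0\right)\right) = -27 + 3 \left(\left(-3\right) 2\right) = -27 + 3 \left(-6\right) = -27 - 18 = -45$)
$g{\left(y \right)} = -201$ ($g{\left(y \right)} = \left(4 + 5^{2} - 5\right) - 225 = \left(4 + 25 - 5\right) - 225 = 24 - 225 = -201$)
$g{\left(-6 \right)} - 2347 = -201 - 2347 = -2548$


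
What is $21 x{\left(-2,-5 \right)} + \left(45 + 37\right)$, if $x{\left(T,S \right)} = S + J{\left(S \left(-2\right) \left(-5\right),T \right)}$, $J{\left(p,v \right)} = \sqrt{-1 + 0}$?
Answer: $-23 + 21 i \approx -23.0 + 21.0 i$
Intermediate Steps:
$J{\left(p,v \right)} = i$ ($J{\left(p,v \right)} = \sqrt{-1} = i$)
$x{\left(T,S \right)} = i + S$ ($x{\left(T,S \right)} = S + i = i + S$)
$21 x{\left(-2,-5 \right)} + \left(45 + 37\right) = 21 \left(i - 5\right) + \left(45 + 37\right) = 21 \left(-5 + i\right) + 82 = \left(-105 + 21 i\right) + 82 = -23 + 21 i$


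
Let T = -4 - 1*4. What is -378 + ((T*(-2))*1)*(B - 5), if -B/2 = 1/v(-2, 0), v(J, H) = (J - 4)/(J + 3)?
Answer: -1358/3 ≈ -452.67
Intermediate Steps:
v(J, H) = (-4 + J)/(3 + J)
T = -8 (T = -4 - 4 = -8)
B = 1/3 (B = -2*(3 - 2)/(-4 - 2) = -2/(-6/1) = -2/(1*(-6)) = -2/(-6) = -2*(-1/6) = 1/3 ≈ 0.33333)
-378 + ((T*(-2))*1)*(B - 5) = -378 + (-8*(-2)*1)*(1/3 - 5) = -378 + (16*1)*(-14/3) = -378 + 16*(-14/3) = -378 - 224/3 = -1358/3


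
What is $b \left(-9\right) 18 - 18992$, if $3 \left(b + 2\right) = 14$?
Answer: $-19424$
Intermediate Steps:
$b = \frac{8}{3}$ ($b = -2 + \frac{1}{3} \cdot 14 = -2 + \frac{14}{3} = \frac{8}{3} \approx 2.6667$)
$b \left(-9\right) 18 - 18992 = \frac{8}{3} \left(-9\right) 18 - 18992 = \left(-24\right) 18 - 18992 = -432 - 18992 = -19424$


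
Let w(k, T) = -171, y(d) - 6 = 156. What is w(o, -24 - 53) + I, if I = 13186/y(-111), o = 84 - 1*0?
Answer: -7258/81 ≈ -89.605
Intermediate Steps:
y(d) = 162 (y(d) = 6 + 156 = 162)
o = 84 (o = 84 + 0 = 84)
I = 6593/81 (I = 13186/162 = 13186*(1/162) = 6593/81 ≈ 81.395)
w(o, -24 - 53) + I = -171 + 6593/81 = -7258/81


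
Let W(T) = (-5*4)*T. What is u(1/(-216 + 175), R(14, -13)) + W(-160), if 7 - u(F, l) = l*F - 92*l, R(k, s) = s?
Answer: 82438/41 ≈ 2010.7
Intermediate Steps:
W(T) = -20*T
u(F, l) = 7 + 92*l - F*l (u(F, l) = 7 - (l*F - 92*l) = 7 - (F*l - 92*l) = 7 - (-92*l + F*l) = 7 + (92*l - F*l) = 7 + 92*l - F*l)
u(1/(-216 + 175), R(14, -13)) + W(-160) = (7 + 92*(-13) - 1*(-13)/(-216 + 175)) - 20*(-160) = (7 - 1196 - 1*(-13)/(-41)) + 3200 = (7 - 1196 - 1*(-1/41)*(-13)) + 3200 = (7 - 1196 - 13/41) + 3200 = -48762/41 + 3200 = 82438/41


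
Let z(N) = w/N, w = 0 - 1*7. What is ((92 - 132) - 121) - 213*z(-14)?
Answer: -535/2 ≈ -267.50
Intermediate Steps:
w = -7 (w = 0 - 7 = -7)
z(N) = -7/N
((92 - 132) - 121) - 213*z(-14) = ((92 - 132) - 121) - (-1491)/(-14) = (-40 - 121) - (-1491)*(-1)/14 = -161 - 213*½ = -161 - 213/2 = -535/2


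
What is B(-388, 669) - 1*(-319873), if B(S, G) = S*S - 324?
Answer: 470093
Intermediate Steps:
B(S, G) = -324 + S**2 (B(S, G) = S**2 - 324 = -324 + S**2)
B(-388, 669) - 1*(-319873) = (-324 + (-388)**2) - 1*(-319873) = (-324 + 150544) + 319873 = 150220 + 319873 = 470093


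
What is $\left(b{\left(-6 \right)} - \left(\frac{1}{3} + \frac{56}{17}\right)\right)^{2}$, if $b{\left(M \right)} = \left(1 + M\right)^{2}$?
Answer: $\frac{1188100}{2601} \approx 456.79$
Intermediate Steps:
$\left(b{\left(-6 \right)} - \left(\frac{1}{3} + \frac{56}{17}\right)\right)^{2} = \left(\left(1 - 6\right)^{2} - \left(\frac{1}{3} + \frac{56}{17}\right)\right)^{2} = \left(\left(-5\right)^{2} - \frac{185}{51}\right)^{2} = \left(25 - \frac{185}{51}\right)^{2} = \left(\frac{1090}{51}\right)^{2} = \frac{1188100}{2601}$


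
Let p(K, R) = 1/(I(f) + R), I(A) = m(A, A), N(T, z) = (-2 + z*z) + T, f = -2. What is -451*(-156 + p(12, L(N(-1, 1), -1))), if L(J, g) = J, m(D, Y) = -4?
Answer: 422587/6 ≈ 70431.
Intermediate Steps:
N(T, z) = -2 + T + z² (N(T, z) = (-2 + z²) + T = -2 + T + z²)
I(A) = -4
p(K, R) = 1/(-4 + R)
-451*(-156 + p(12, L(N(-1, 1), -1))) = -451*(-156 + 1/(-4 + (-2 - 1 + 1²))) = -451*(-156 + 1/(-4 + (-2 - 1 + 1))) = -451*(-156 + 1/(-4 - 2)) = -451*(-156 + 1/(-6)) = -451*(-156 - ⅙) = -451*(-937/6) = 422587/6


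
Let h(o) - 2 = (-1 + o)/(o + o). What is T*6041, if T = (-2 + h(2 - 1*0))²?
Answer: 6041/16 ≈ 377.56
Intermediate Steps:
h(o) = 2 + (-1 + o)/(2*o) (h(o) = 2 + (-1 + o)/(o + o) = 2 + (-1 + o)/((2*o)) = 2 + (-1 + o)*(1/(2*o)) = 2 + (-1 + o)/(2*o))
T = 1/16 (T = (-2 + (-1 + 5*(2 - 1*0))/(2*(2 - 1*0)))² = (-2 + (-1 + 5*(2 + 0))/(2*(2 + 0)))² = (-2 + (½)*(-1 + 5*2)/2)² = (-2 + (½)*(½)*(-1 + 10))² = (-2 + (½)*(½)*9)² = (-2 + 9/4)² = (¼)² = 1/16 ≈ 0.062500)
T*6041 = (1/16)*6041 = 6041/16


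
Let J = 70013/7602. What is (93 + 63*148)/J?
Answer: 71588034/70013 ≈ 1022.5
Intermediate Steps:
J = 70013/7602 (J = 70013*(1/7602) = 70013/7602 ≈ 9.2098)
(93 + 63*148)/J = (93 + 63*148)/(70013/7602) = (93 + 9324)*(7602/70013) = 9417*(7602/70013) = 71588034/70013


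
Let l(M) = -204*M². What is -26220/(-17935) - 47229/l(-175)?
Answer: 92244539/62772500 ≈ 1.4695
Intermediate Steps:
-26220/(-17935) - 47229/l(-175) = -26220/(-17935) - 47229/((-204*(-175)²)) = -26220*(-1/17935) - 47229/((-204*30625)) = 5244/3587 - 47229/(-6247500) = 5244/3587 - 47229*(-1/6247500) = 5244/3587 + 2249/297500 = 92244539/62772500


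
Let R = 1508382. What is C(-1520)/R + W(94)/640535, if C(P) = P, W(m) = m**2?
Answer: 6177225076/483085732185 ≈ 0.012787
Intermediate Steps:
C(-1520)/R + W(94)/640535 = -1520/1508382 + 94**2/640535 = -1520*1/1508382 + 8836*(1/640535) = -760/754191 + 8836/640535 = 6177225076/483085732185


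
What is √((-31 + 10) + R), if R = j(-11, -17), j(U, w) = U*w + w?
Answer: √149 ≈ 12.207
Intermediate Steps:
j(U, w) = w + U*w
R = 170 (R = -17*(1 - 11) = -17*(-10) = 170)
√((-31 + 10) + R) = √((-31 + 10) + 170) = √(-21 + 170) = √149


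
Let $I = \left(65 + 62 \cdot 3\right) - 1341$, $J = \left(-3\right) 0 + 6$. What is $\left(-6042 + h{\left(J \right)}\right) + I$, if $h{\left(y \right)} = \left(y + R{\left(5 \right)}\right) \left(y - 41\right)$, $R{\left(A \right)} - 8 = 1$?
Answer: $-7657$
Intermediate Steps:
$J = 6$ ($J = 0 + 6 = 6$)
$R{\left(A \right)} = 9$ ($R{\left(A \right)} = 8 + 1 = 9$)
$I = -1090$ ($I = \left(65 + 186\right) - 1341 = 251 - 1341 = -1090$)
$h{\left(y \right)} = \left(-41 + y\right) \left(9 + y\right)$ ($h{\left(y \right)} = \left(y + 9\right) \left(y - 41\right) = \left(9 + y\right) \left(-41 + y\right) = \left(-41 + y\right) \left(9 + y\right)$)
$\left(-6042 + h{\left(J \right)}\right) + I = \left(-6042 - \left(561 - 36\right)\right) - 1090 = \left(-6042 - 525\right) - 1090 = -6567 - 1090 = -7657$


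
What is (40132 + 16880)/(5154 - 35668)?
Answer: -28506/15257 ≈ -1.8684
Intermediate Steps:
(40132 + 16880)/(5154 - 35668) = 57012/(-30514) = 57012*(-1/30514) = -28506/15257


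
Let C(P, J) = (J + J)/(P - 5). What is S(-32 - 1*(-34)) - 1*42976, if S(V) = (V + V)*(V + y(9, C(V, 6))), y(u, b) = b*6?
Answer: -43064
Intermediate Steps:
C(P, J) = 2*J/(-5 + P) (C(P, J) = (2*J)/(-5 + P) = 2*J/(-5 + P))
y(u, b) = 6*b
S(V) = 2*V*(V + 72/(-5 + V)) (S(V) = (V + V)*(V + 6*(2*6/(-5 + V))) = (2*V)*(V + 6*(12/(-5 + V))) = (2*V)*(V + 72/(-5 + V)) = 2*V*(V + 72/(-5 + V)))
S(-32 - 1*(-34)) - 1*42976 = 2*(-32 - 1*(-34))*(72 + (-32 - 1*(-34))*(-5 + (-32 - 1*(-34))))/(-5 + (-32 - 1*(-34))) - 1*42976 = 2*(-32 + 34)*(72 + (-32 + 34)*(-5 + (-32 + 34)))/(-5 + (-32 + 34)) - 42976 = 2*2*(72 + 2*(-5 + 2))/(-5 + 2) - 42976 = 2*2*(72 + 2*(-3))/(-3) - 42976 = 2*2*(-⅓)*(72 - 6) - 42976 = 2*2*(-⅓)*66 - 42976 = -88 - 42976 = -43064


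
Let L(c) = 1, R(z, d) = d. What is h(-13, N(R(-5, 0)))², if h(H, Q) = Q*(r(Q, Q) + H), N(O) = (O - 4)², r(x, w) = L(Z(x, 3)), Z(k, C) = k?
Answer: 36864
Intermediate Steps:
r(x, w) = 1
N(O) = (-4 + O)²
h(H, Q) = Q*(1 + H)
h(-13, N(R(-5, 0)))² = ((-4 + 0)²*(1 - 13))² = ((-4)²*(-12))² = (16*(-12))² = (-192)² = 36864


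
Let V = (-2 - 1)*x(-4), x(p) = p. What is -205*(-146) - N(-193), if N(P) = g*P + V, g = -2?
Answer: 29532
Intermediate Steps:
V = 12 (V = (-2 - 1)*(-4) = -3*(-4) = 12)
N(P) = 12 - 2*P (N(P) = -2*P + 12 = 12 - 2*P)
-205*(-146) - N(-193) = -205*(-146) - (12 - 2*(-193)) = 29930 - (12 + 386) = 29930 - 1*398 = 29930 - 398 = 29532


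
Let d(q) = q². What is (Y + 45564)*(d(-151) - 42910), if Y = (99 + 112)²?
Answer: -1811519265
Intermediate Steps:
Y = 44521 (Y = 211² = 44521)
(Y + 45564)*(d(-151) - 42910) = (44521 + 45564)*((-151)² - 42910) = 90085*(22801 - 42910) = 90085*(-20109) = -1811519265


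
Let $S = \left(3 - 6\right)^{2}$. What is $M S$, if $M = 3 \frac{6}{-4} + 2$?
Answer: $- \frac{45}{2} \approx -22.5$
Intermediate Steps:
$S = 9$ ($S = \left(-3\right)^{2} = 9$)
$M = - \frac{5}{2}$ ($M = 3 \cdot 6 \left(- \frac{1}{4}\right) + 2 = 3 \left(- \frac{3}{2}\right) + 2 = - \frac{9}{2} + 2 = - \frac{5}{2} \approx -2.5$)
$M S = \left(- \frac{5}{2}\right) 9 = - \frac{45}{2}$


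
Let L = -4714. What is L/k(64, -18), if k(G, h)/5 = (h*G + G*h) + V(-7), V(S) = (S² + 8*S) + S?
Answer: 2357/5795 ≈ 0.40673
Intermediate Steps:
V(S) = S² + 9*S
k(G, h) = -70 + 10*G*h (k(G, h) = 5*((h*G + G*h) - 7*(9 - 7)) = 5*((G*h + G*h) - 7*2) = 5*(2*G*h - 14) = 5*(-14 + 2*G*h) = -70 + 10*G*h)
L/k(64, -18) = -4714/(-70 + 10*64*(-18)) = -4714/(-70 - 11520) = -4714/(-11590) = -4714*(-1/11590) = 2357/5795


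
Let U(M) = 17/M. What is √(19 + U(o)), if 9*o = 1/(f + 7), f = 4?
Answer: √1702 ≈ 41.255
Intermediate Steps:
o = 1/99 (o = 1/(9*(4 + 7)) = (⅑)/11 = (⅑)*(1/11) = 1/99 ≈ 0.010101)
√(19 + U(o)) = √(19 + 17/(1/99)) = √(19 + 17*99) = √(19 + 1683) = √1702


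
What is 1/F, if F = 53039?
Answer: 1/53039 ≈ 1.8854e-5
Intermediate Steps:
1/F = 1/53039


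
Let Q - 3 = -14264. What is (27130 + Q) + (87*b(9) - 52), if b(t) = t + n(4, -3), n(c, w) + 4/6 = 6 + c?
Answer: 14412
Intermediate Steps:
n(c, w) = 16/3 + c (n(c, w) = -⅔ + (6 + c) = 16/3 + c)
Q = -14261 (Q = 3 - 14264 = -14261)
b(t) = 28/3 + t (b(t) = t + (16/3 + 4) = t + 28/3 = 28/3 + t)
(27130 + Q) + (87*b(9) - 52) = (27130 - 14261) + (87*(28/3 + 9) - 52) = 12869 + (87*(55/3) - 52) = 12869 + (1595 - 52) = 12869 + 1543 = 14412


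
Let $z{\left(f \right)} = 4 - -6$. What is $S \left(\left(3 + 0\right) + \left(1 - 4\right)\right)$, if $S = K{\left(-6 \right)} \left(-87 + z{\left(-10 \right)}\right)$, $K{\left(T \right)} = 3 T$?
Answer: $0$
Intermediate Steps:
$z{\left(f \right)} = 10$ ($z{\left(f \right)} = 4 + 6 = 10$)
$S = 1386$ ($S = 3 \left(-6\right) \left(-87 + 10\right) = \left(-18\right) \left(-77\right) = 1386$)
$S \left(\left(3 + 0\right) + \left(1 - 4\right)\right) = 1386 \left(\left(3 + 0\right) + \left(1 - 4\right)\right) = 1386 \left(3 - 3\right) = 1386 \cdot 0 = 0$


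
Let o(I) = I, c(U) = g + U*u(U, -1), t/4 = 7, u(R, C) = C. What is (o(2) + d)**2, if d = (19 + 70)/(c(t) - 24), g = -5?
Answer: 625/3249 ≈ 0.19237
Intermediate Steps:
t = 28 (t = 4*7 = 28)
c(U) = -5 - U (c(U) = -5 + U*(-1) = -5 - U)
d = -89/57 (d = (19 + 70)/((-5 - 1*28) - 24) = 89/((-5 - 28) - 24) = 89/(-33 - 24) = 89/(-57) = 89*(-1/57) = -89/57 ≈ -1.5614)
(o(2) + d)**2 = (2 - 89/57)**2 = (25/57)**2 = 625/3249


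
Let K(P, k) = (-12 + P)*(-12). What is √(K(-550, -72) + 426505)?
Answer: √433249 ≈ 658.22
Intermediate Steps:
K(P, k) = 144 - 12*P
√(K(-550, -72) + 426505) = √((144 - 12*(-550)) + 426505) = √((144 + 6600) + 426505) = √(6744 + 426505) = √433249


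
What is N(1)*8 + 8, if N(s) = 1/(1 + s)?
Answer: 12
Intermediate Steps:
N(1)*8 + 8 = 8/(1 + 1) + 8 = 8/2 + 8 = (½)*8 + 8 = 4 + 8 = 12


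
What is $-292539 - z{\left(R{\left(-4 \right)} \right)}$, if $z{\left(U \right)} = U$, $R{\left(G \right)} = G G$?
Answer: $-292555$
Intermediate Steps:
$R{\left(G \right)} = G^{2}$
$-292539 - z{\left(R{\left(-4 \right)} \right)} = -292539 - \left(-4\right)^{2} = -292539 - 16 = -292555$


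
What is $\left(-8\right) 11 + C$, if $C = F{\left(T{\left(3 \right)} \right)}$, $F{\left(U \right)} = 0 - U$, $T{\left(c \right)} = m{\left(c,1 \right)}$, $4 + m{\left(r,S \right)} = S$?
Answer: $-85$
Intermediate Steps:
$m{\left(r,S \right)} = -4 + S$
$T{\left(c \right)} = -3$ ($T{\left(c \right)} = -4 + 1 = -3$)
$F{\left(U \right)} = - U$
$C = 3$ ($C = \left(-1\right) \left(-3\right) = 3$)
$\left(-8\right) 11 + C = \left(-8\right) 11 + 3 = -88 + 3 = -85$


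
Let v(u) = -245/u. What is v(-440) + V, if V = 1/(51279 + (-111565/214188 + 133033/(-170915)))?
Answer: 91984605234228409/165191056504267288 ≈ 0.55684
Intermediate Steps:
V = 36607942020/1877171096639401 (V = 1/(51279 + (-111565*1/214188 + 133033*(-1/170915))) = 1/(51279 + (-111565/214188 - 133033/170915)) = 1/(51279 - 47562204179/36607942020) = 1/(1877171096639401/36607942020) = 36607942020/1877171096639401 ≈ 1.9502e-5)
v(-440) + V = -245/(-440) + 36607942020/1877171096639401 = -245*(-1/440) + 36607942020/1877171096639401 = 49/88 + 36607942020/1877171096639401 = 91984605234228409/165191056504267288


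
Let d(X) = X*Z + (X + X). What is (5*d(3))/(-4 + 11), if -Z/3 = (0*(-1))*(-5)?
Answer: 30/7 ≈ 4.2857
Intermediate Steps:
Z = 0 (Z = -3*0*(-1)*(-5) = -0*(-5) = -3*0 = 0)
d(X) = 2*X (d(X) = X*0 + (X + X) = 0 + 2*X = 2*X)
(5*d(3))/(-4 + 11) = (5*(2*3))/(-4 + 11) = (5*6)/7 = 30*(⅐) = 30/7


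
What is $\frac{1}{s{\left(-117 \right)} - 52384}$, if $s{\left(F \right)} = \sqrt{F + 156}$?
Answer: $- \frac{52384}{2744083417} - \frac{\sqrt{39}}{2744083417} \approx -1.9092 \cdot 10^{-5}$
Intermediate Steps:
$s{\left(F \right)} = \sqrt{156 + F}$
$\frac{1}{s{\left(-117 \right)} - 52384} = \frac{1}{\sqrt{156 - 117} - 52384} = \frac{1}{\sqrt{39} - 52384} = \frac{1}{-52384 + \sqrt{39}}$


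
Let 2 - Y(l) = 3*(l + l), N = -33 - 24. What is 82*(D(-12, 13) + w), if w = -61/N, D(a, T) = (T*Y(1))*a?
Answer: 2921578/57 ≈ 51256.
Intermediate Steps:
N = -57
Y(l) = 2 - 6*l (Y(l) = 2 - 3*(l + l) = 2 - 3*2*l = 2 - 6*l)
D(a, T) = -4*T*a (D(a, T) = (T*(2 - 6*1))*a = (T*(2 - 6))*a = (T*(-4))*a = (-4*T)*a = -4*T*a)
w = 61/57 (w = -61/(-57) = -61*(-1/57) = 61/57 ≈ 1.0702)
82*(D(-12, 13) + w) = 82*(-4*13*(-12) + 61/57) = 82*(624 + 61/57) = 82*(35629/57) = 2921578/57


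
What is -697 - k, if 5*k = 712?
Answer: -4197/5 ≈ -839.40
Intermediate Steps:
k = 712/5 (k = (⅕)*712 = 712/5 ≈ 142.40)
-697 - k = -697 - 1*712/5 = -697 - 712/5 = -4197/5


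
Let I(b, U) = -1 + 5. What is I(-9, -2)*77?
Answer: 308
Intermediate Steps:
I(b, U) = 4
I(-9, -2)*77 = 4*77 = 308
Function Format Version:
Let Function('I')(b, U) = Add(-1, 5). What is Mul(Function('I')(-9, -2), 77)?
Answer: 308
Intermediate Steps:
Function('I')(b, U) = 4
Mul(Function('I')(-9, -2), 77) = Mul(4, 77) = 308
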